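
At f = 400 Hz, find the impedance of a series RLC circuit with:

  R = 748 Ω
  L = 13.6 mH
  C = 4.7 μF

Step 1 — Angular frequency: ω = 2π·f = 2π·400 = 2513 rad/s.
Step 2 — Component impedances:
  R: Z = R = 748 Ω
  L: Z = jωL = j·2513·0.0136 = 0 + j34.18 Ω
  C: Z = 1/(jωC) = -j/(ω·C) = 0 - j84.66 Ω
Step 3 — Series combination: Z_total = R + L + C = 748 - j50.48 Ω = 749.7∠-3.9° Ω.

Z = 748 - j50.48 Ω = 749.7∠-3.9° Ω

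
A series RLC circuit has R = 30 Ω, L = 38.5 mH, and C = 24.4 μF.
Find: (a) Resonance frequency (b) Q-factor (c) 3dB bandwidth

Step 1 — Resonance condition Im(Z)=0 gives ω₀ = 1/√(LC).
Step 2 — ω₀ = 1/√(0.0385·2.44e-05) = 1032 rad/s.
Step 3 — f₀ = ω₀/(2π) = 164.2 Hz.
Step 4 — Series Q: Q = ω₀L/R = 1032·0.0385/30 = 1.324.
Step 5 — 3dB bandwidth: Δω = ω₀/Q = 779.2 rad/s; BW = Δω/(2π) = 124 Hz.

(a) f₀ = 164.2 Hz  (b) Q = 1.324  (c) BW = 124 Hz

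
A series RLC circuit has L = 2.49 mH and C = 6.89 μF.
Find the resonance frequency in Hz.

Step 1 — Resonance condition Im(Z)=0 gives ω₀ = 1/√(LC).
Step 2 — ω₀ = 1/√(0.00249·6.89e-06) = 7635 rad/s.
Step 3 — f₀ = ω₀/(2π) = 1215 Hz.

f₀ = 1215 Hz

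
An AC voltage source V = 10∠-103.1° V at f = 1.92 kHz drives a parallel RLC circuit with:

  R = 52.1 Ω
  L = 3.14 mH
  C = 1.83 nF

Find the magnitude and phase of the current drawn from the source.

Step 1 — Angular frequency: ω = 2π·f = 2π·1920 = 1.206e+04 rad/s.
Step 2 — Component impedances:
  R: Z = R = 52.1 Ω
  L: Z = jωL = j·1.206e+04·0.00314 = 0 + j37.88 Ω
  C: Z = 1/(jωC) = -j/(ω·C) = 0 - j4.53e+04 Ω
Step 3 — Parallel combination: 1/Z_total = 1/R + 1/L + 1/C; Z_total = 18.04 + j24.79 Ω = 30.65∠54.0° Ω.
Step 4 — Source phasor: V = 10∠-103.1° V = -2.267 - j9.74 V.
Step 5 — Ohm's law: I = V / Z_total = (-2.267 - j9.74) / (18.04 + j24.79) = -0.3004 - j0.1272 A.
Step 6 — Convert to polar: |I| = 0.3262 A, ∠I = -157.1°.

I = 0.3262∠-157.1° A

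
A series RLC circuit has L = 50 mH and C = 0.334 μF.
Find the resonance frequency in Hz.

Step 1 — Resonance condition Im(Z)=0 gives ω₀ = 1/√(LC).
Step 2 — ω₀ = 1/√(0.05·3.34e-07) = 7738 rad/s.
Step 3 — f₀ = ω₀/(2π) = 1232 Hz.

f₀ = 1232 Hz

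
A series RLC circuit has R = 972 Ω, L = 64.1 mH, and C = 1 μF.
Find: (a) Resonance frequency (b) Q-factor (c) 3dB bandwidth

Step 1 — Resonance condition Im(Z)=0 gives ω₀ = 1/√(LC).
Step 2 — ω₀ = 1/√(0.0641·1e-06) = 3950 rad/s.
Step 3 — f₀ = ω₀/(2π) = 628.6 Hz.
Step 4 — Series Q: Q = ω₀L/R = 3950·0.0641/972 = 0.2605.
Step 5 — 3dB bandwidth: Δω = ω₀/Q = 1.516e+04 rad/s; BW = Δω/(2π) = 2413 Hz.

(a) f₀ = 628.6 Hz  (b) Q = 0.2605  (c) BW = 2413 Hz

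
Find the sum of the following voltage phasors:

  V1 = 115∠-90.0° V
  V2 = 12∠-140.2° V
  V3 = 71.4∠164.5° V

Step 1 — Convert each phasor to rectangular form:
  V1 = 115·(cos(-90.0°) + j·sin(-90.0°)) = 0 - j115 V
  V2 = 12·(cos(-140.2°) + j·sin(-140.2°)) = -9.219 - j7.681 V
  V3 = 71.4·(cos(164.5°) + j·sin(164.5°)) = -68.8 + j19.08 V
Step 2 — Sum components: V_total = -78.02 - j103.6 V.
Step 3 — Convert to polar: |V_total| = 129.7 V, ∠V_total = -127.0°.

V_total = 129.7∠-127.0° V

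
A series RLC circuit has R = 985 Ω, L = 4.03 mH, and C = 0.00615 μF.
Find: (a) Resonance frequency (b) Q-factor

Step 1 — Resonance condition Im(Z)=0 gives ω₀ = 1/√(LC).
Step 2 — ω₀ = 1/√(0.00403·6.15e-09) = 2.009e+05 rad/s.
Step 3 — f₀ = ω₀/(2π) = 3.197e+04 Hz.
Step 4 — Series Q: Q = ω₀L/R = 2.009e+05·0.00403/985 = 0.8218.

(a) f₀ = 3.197e+04 Hz  (b) Q = 0.8218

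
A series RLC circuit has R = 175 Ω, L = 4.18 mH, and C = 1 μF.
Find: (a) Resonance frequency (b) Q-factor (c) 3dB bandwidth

Step 1 — Resonance condition Im(Z)=0 gives ω₀ = 1/√(LC).
Step 2 — ω₀ = 1/√(0.00418·1e-06) = 1.547e+04 rad/s.
Step 3 — f₀ = ω₀/(2π) = 2462 Hz.
Step 4 — Series Q: Q = ω₀L/R = 1.547e+04·0.00418/175 = 0.3694.
Step 5 — 3dB bandwidth: Δω = ω₀/Q = 4.187e+04 rad/s; BW = Δω/(2π) = 6663 Hz.

(a) f₀ = 2462 Hz  (b) Q = 0.3694  (c) BW = 6663 Hz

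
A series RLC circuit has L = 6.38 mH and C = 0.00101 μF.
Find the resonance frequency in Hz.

Step 1 — Resonance condition Im(Z)=0 gives ω₀ = 1/√(LC).
Step 2 — ω₀ = 1/√(0.00638·1.01e-09) = 3.939e+05 rad/s.
Step 3 — f₀ = ω₀/(2π) = 6.27e+04 Hz.

f₀ = 6.27e+04 Hz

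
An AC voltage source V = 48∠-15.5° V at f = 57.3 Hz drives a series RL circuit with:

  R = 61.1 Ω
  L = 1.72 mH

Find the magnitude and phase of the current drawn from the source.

Step 1 — Angular frequency: ω = 2π·f = 2π·57.3 = 360 rad/s.
Step 2 — Component impedances:
  R: Z = R = 61.1 Ω
  L: Z = jωL = j·360·0.00172 = 0 + j0.6192 Ω
Step 3 — Series combination: Z_total = R + L = 61.1 + j0.6192 Ω = 61.1∠0.6° Ω.
Step 4 — Source phasor: V = 48∠-15.5° V = 46.25 - j12.83 V.
Step 5 — Ohm's law: I = V / Z_total = (46.25 - j12.83) / (61.1 + j0.6192) = 0.7548 - j0.2176 A.
Step 6 — Convert to polar: |I| = 0.7856 A, ∠I = -16.1°.

I = 0.7856∠-16.1° A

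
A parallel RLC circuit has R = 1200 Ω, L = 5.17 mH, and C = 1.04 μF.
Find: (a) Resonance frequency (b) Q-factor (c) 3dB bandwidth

Step 1 — Resonance: ω₀ = 1/√(LC) = 1/√(0.00517·1.04e-06) = 1.364e+04 rad/s.
Step 2 — f₀ = ω₀/(2π) = 2170 Hz.
Step 3 — Parallel Q: Q = R/(ω₀L) = 1200/(1.364e+04·0.00517) = 17.02.
Step 4 — Bandwidth: Δω = ω₀/Q = 801.3 rad/s; BW = Δω/(2π) = 127.5 Hz.

(a) f₀ = 2170 Hz  (b) Q = 17.02  (c) BW = 127.5 Hz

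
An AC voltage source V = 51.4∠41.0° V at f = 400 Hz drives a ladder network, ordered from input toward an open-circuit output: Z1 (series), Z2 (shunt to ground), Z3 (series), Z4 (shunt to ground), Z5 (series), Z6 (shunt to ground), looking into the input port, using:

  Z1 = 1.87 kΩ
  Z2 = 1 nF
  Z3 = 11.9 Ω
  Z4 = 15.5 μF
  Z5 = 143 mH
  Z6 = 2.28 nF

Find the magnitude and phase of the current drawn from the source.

Step 1 — Angular frequency: ω = 2π·f = 2π·400 = 2513 rad/s.
Step 2 — Component impedances:
  Z1: Z = R = 1870 Ω
  Z2: Z = 1/(jωC) = -j/(ω·C) = 0 - j3.979e+05 Ω
  Z3: Z = R = 11.9 Ω
  Z4: Z = 1/(jωC) = -j/(ω·C) = 0 - j25.67 Ω
  Z5: Z = jωL = j·2513·0.143 = 0 + j359.4 Ω
  Z6: Z = 1/(jωC) = -j/(ω·C) = 0 - j1.745e+05 Ω
Step 3 — Ladder network (open output): work backward from the far end, alternating series and parallel combinations. Z_in = 1882 - j25.67 Ω = 1882∠-0.8° Ω.
Step 4 — Source phasor: V = 51.4∠41.0° V = 38.79 + j33.72 V.
Step 5 — Ohm's law: I = V / Z_total = (38.79 + j33.72) / (1882 - j25.67) = 0.02037 + j0.0182 A.
Step 6 — Convert to polar: |I| = 0.02731 A, ∠I = 41.8°.

I = 0.02731∠41.8° A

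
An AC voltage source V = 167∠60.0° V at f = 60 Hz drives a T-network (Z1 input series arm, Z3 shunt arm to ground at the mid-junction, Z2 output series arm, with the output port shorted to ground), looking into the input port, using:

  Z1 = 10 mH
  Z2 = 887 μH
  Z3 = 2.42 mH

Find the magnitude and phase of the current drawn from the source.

Step 1 — Angular frequency: ω = 2π·f = 2π·60 = 377 rad/s.
Step 2 — Component impedances:
  Z1: Z = jωL = j·377·0.01 = 0 + j3.77 Ω
  Z2: Z = jωL = j·377·0.000887 = 0 + j0.3344 Ω
  Z3: Z = jωL = j·377·0.00242 = 0 + j0.9123 Ω
Step 3 — With the output port shorted to ground, the output series arm Z2 runs from the junction to ground; the shunt arm Z3 also runs from the junction to ground. They appear in parallel: Z3 || Z2 = 0 + j0.2447 Ω.
Step 4 — Series with input arm Z1: Z_in = Z1 + (Z3 || Z2) = 0 + j4.015 Ω = 4.015∠90.0° Ω.
Step 5 — Source phasor: V = 167∠60.0° V = 83.5 + j144.6 V.
Step 6 — Ohm's law: I = V / Z_total = (83.5 + j144.6) / (0 + j4.015) = 36.02 - j20.8 A.
Step 7 — Convert to polar: |I| = 41.6 A, ∠I = -30.0°.

I = 41.6∠-30.0° A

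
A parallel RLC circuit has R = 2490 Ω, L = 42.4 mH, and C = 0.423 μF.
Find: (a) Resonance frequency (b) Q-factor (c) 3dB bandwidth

Step 1 — Resonance: ω₀ = 1/√(LC) = 1/√(0.0424·4.23e-07) = 7467 rad/s.
Step 2 — f₀ = ω₀/(2π) = 1188 Hz.
Step 3 — Parallel Q: Q = R/(ω₀L) = 2490/(7467·0.0424) = 7.865.
Step 4 — Bandwidth: Δω = ω₀/Q = 949.4 rad/s; BW = Δω/(2π) = 151.1 Hz.

(a) f₀ = 1188 Hz  (b) Q = 7.865  (c) BW = 151.1 Hz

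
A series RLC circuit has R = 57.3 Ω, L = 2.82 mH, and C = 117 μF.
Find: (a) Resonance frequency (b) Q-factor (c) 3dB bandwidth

Step 1 — Resonance condition Im(Z)=0 gives ω₀ = 1/√(LC).
Step 2 — ω₀ = 1/√(0.00282·0.000117) = 1741 rad/s.
Step 3 — f₀ = ω₀/(2π) = 277.1 Hz.
Step 4 — Series Q: Q = ω₀L/R = 1741·0.00282/57.3 = 0.08568.
Step 5 — 3dB bandwidth: Δω = ω₀/Q = 2.032e+04 rad/s; BW = Δω/(2π) = 3234 Hz.

(a) f₀ = 277.1 Hz  (b) Q = 0.08568  (c) BW = 3234 Hz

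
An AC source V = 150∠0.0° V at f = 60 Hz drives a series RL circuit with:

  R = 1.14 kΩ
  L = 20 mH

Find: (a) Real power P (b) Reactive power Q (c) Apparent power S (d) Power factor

Step 1 — Angular frequency: ω = 2π·f = 2π·60 = 377 rad/s.
Step 2 — Component impedances:
  R: Z = R = 1140 Ω
  L: Z = jωL = j·377·0.02 = 0 + j7.54 Ω
Step 3 — Series combination: Z_total = R + L = 1140 + j7.54 Ω = 1140∠0.4° Ω.
Step 4 — Source phasor: V = 150∠0.0° V = 150 V.
Step 5 — Current: I = V / Z = 0.1316 - j0.0008702 A = 0.1316∠-0.4° A.
Step 6 — Complex power: S = V·I* = 19.74 + j0.1305 VA.
Step 7 — Real power: P = Re(S) = 19.74 W.
Step 8 — Reactive power: Q = Im(S) = 0.1305 VAR.
Step 9 — Apparent power: |S| = 19.74 VA.
Step 10 — Power factor: PF = P/|S| = 1 (lagging).

(a) P = 19.74 W  (b) Q = 0.1305 VAR  (c) S = 19.74 VA  (d) PF = 1 (lagging)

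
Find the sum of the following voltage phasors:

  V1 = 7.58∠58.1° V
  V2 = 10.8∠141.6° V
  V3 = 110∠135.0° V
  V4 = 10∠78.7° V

Step 1 — Convert each phasor to rectangular form:
  V1 = 7.58·(cos(58.1°) + j·sin(58.1°)) = 4.006 + j6.435 V
  V2 = 10.8·(cos(141.6°) + j·sin(141.6°)) = -8.464 + j6.708 V
  V3 = 110·(cos(135.0°) + j·sin(135.0°)) = -77.78 + j77.78 V
  V4 = 10·(cos(78.7°) + j·sin(78.7°)) = 1.959 + j9.806 V
Step 2 — Sum components: V_total = -80.28 + j100.7 V.
Step 3 — Convert to polar: |V_total| = 128.8 V, ∠V_total = 128.6°.

V_total = 128.8∠128.6° V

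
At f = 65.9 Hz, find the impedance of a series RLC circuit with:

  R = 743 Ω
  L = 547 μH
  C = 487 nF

Step 1 — Angular frequency: ω = 2π·f = 2π·65.9 = 414.1 rad/s.
Step 2 — Component impedances:
  R: Z = R = 743 Ω
  L: Z = jωL = j·414.1·0.000547 = 0 + j0.2265 Ω
  C: Z = 1/(jωC) = -j/(ω·C) = 0 - j4959 Ω
Step 3 — Series combination: Z_total = R + L + C = 743 - j4959 Ω = 5014∠-81.5° Ω.

Z = 743 - j4959 Ω = 5014∠-81.5° Ω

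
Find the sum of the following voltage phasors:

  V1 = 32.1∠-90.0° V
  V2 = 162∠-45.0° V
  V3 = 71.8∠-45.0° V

Step 1 — Convert each phasor to rectangular form:
  V1 = 32.1·(cos(-90.0°) + j·sin(-90.0°)) = 0 - j32.1 V
  V2 = 162·(cos(-45.0°) + j·sin(-45.0°)) = 114.6 - j114.6 V
  V3 = 71.8·(cos(-45.0°) + j·sin(-45.0°)) = 50.77 - j50.77 V
Step 2 — Sum components: V_total = 165.3 - j197.4 V.
Step 3 — Convert to polar: |V_total| = 257.5 V, ∠V_total = -50.1°.

V_total = 257.5∠-50.1° V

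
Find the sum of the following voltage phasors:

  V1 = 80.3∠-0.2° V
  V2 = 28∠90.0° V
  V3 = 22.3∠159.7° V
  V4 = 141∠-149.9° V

Step 1 — Convert each phasor to rectangular form:
  V1 = 80.3·(cos(-0.2°) + j·sin(-0.2°)) = 80.3 - j0.2803 V
  V2 = 28·(cos(90.0°) + j·sin(90.0°)) = 0 + j28 V
  V3 = 22.3·(cos(159.7°) + j·sin(159.7°)) = -20.91 + j7.737 V
  V4 = 141·(cos(-149.9°) + j·sin(-149.9°)) = -122 - j70.71 V
Step 2 — Sum components: V_total = -62.6 - j35.26 V.
Step 3 — Convert to polar: |V_total| = 71.85 V, ∠V_total = -150.6°.

V_total = 71.85∠-150.6° V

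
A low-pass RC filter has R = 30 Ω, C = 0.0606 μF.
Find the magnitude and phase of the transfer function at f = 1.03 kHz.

Step 1 — Angular frequency: ω = 2π·1030 = 6472 rad/s.
Step 2 — Transfer function: H(jω) = 1/(1 + jωRC).
Step 3 — Denominator: 1 + jωRC = 1 + j·6472·30·6.06e-08 = 1 + j0.01177.
Step 4 — H = 0.9999 - j0.01176.
Step 5 — Magnitude: |H| = 0.9999 (-0.0 dB); phase: φ = -0.7°.

|H| = 0.9999 (-0.0 dB), φ = -0.7°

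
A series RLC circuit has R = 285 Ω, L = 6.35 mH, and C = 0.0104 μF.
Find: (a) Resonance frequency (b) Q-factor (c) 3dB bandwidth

Step 1 — Resonance: ω₀ = 1/√(LC) = 1/√(0.00635·1.04e-08) = 1.231e+05 rad/s.
Step 2 — f₀ = ω₀/(2π) = 1.958e+04 Hz.
Step 3 — Series Q: Q = ω₀L/R = 1.231e+05·0.00635/285 = 2.742.
Step 4 — Bandwidth: Δω = ω₀/Q = 4.488e+04 rad/s; BW = Δω/(2π) = 7143 Hz.

(a) f₀ = 1.958e+04 Hz  (b) Q = 2.742  (c) BW = 7143 Hz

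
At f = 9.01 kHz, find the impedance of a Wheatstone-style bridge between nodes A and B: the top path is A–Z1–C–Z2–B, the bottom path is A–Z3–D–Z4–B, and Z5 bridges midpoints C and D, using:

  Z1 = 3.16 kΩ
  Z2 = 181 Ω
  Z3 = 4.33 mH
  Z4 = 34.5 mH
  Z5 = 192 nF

Step 1 — Angular frequency: ω = 2π·f = 2π·9010 = 5.661e+04 rad/s.
Step 2 — Component impedances:
  Z1: Z = R = 3160 Ω
  Z2: Z = R = 181 Ω
  Z3: Z = jωL = j·5.661e+04·0.00433 = 0 + j245.1 Ω
  Z4: Z = jωL = j·5.661e+04·0.0345 = 0 + j1953 Ω
  Z5: Z = 1/(jωC) = -j/(ω·C) = 0 - j92 Ω
Step 3 — Bridge requires nodal analysis (the Z5 bridge couples midpoints C and D, so the two paths cannot be reduced to a simple series/parallel combination). Setting node B to ground and injecting 1 A at node A, the 3-node admittance system at A, C, D solves to V_A = Z_AB = 204.5 + j166.6 Ω = 263.7∠39.2° Ω.

Z = 204.5 + j166.6 Ω = 263.7∠39.2° Ω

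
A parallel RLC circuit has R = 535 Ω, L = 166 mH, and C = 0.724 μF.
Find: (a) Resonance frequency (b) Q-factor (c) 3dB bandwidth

Step 1 — Resonance: ω₀ = 1/√(LC) = 1/√(0.166·7.24e-07) = 2885 rad/s.
Step 2 — f₀ = ω₀/(2π) = 459.1 Hz.
Step 3 — Parallel Q: Q = R/(ω₀L) = 535/(2885·0.166) = 1.117.
Step 4 — Bandwidth: Δω = ω₀/Q = 2582 rad/s; BW = Δω/(2π) = 410.9 Hz.

(a) f₀ = 459.1 Hz  (b) Q = 1.117  (c) BW = 410.9 Hz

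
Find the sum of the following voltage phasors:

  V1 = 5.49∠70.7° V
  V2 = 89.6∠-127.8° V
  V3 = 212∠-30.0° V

Step 1 — Convert each phasor to rectangular form:
  V1 = 5.49·(cos(70.7°) + j·sin(70.7°)) = 1.815 + j5.181 V
  V2 = 89.6·(cos(-127.8°) + j·sin(-127.8°)) = -54.92 - j70.8 V
  V3 = 212·(cos(-30.0°) + j·sin(-30.0°)) = 183.6 - j106 V
Step 2 — Sum components: V_total = 130.5 - j171.6 V.
Step 3 — Convert to polar: |V_total| = 215.6 V, ∠V_total = -52.8°.

V_total = 215.6∠-52.8° V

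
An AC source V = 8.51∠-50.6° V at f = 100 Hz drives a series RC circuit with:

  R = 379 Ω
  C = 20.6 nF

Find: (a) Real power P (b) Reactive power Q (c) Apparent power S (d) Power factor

Step 1 — Angular frequency: ω = 2π·f = 2π·100 = 628.3 rad/s.
Step 2 — Component impedances:
  R: Z = R = 379 Ω
  C: Z = 1/(jωC) = -j/(ω·C) = 0 - j7.726e+04 Ω
Step 3 — Series combination: Z_total = R + C = 379 - j7.726e+04 Ω = 7.726e+04∠-89.7° Ω.
Step 4 — Source phasor: V = 8.51∠-50.6° V = 5.402 - j6.576 V.
Step 5 — Current: I = V / Z = 8.546e-05 + j6.95e-05 A = 0.0001101∠39.1° A.
Step 6 — Complex power: S = V·I* = 4.598e-06 - j0.0009373 VA.
Step 7 — Real power: P = Re(S) = 4.598e-06 W.
Step 8 — Reactive power: Q = Im(S) = -0.0009373 VAR.
Step 9 — Apparent power: |S| = 0.0009373 VA.
Step 10 — Power factor: PF = P/|S| = 0.004905 (leading).

(a) P = 4.598e-06 W  (b) Q = -0.0009373 VAR  (c) S = 0.0009373 VA  (d) PF = 0.004905 (leading)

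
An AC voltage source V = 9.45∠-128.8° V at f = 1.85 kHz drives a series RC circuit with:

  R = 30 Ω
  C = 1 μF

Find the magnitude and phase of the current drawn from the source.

Step 1 — Angular frequency: ω = 2π·f = 2π·1850 = 1.162e+04 rad/s.
Step 2 — Component impedances:
  R: Z = R = 30 Ω
  C: Z = 1/(jωC) = -j/(ω·C) = 0 - j86.03 Ω
Step 3 — Series combination: Z_total = R + C = 30 - j86.03 Ω = 91.11∠-70.8° Ω.
Step 4 — Source phasor: V = 9.45∠-128.8° V = -5.921 - j7.365 V.
Step 5 — Ohm's law: I = V / Z_total = (-5.921 - j7.365) / (30 - j86.03) = 0.05493 - j0.08798 A.
Step 6 — Convert to polar: |I| = 0.1037 A, ∠I = -58.0°.

I = 0.1037∠-58.0° A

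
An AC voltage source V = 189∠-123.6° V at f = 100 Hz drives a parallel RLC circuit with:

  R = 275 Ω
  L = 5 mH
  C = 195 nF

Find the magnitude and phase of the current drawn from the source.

Step 1 — Angular frequency: ω = 2π·f = 2π·100 = 628.3 rad/s.
Step 2 — Component impedances:
  R: Z = R = 275 Ω
  L: Z = jωL = j·628.3·0.005 = 0 + j3.142 Ω
  C: Z = 1/(jωC) = -j/(ω·C) = 0 - j8162 Ω
Step 3 — Parallel combination: 1/Z_total = 1/R + 1/L + 1/C; Z_total = 0.03591 + j3.142 Ω = 3.143∠89.3° Ω.
Step 4 — Source phasor: V = 189∠-123.6° V = -104.6 - j157.4 V.
Step 5 — Ohm's law: I = V / Z_total = (-104.6 - j157.4) / (0.03591 + j3.142) = -50.47 + j32.71 A.
Step 6 — Convert to polar: |I| = 60.14 A, ∠I = 147.1°.

I = 60.14∠147.1° A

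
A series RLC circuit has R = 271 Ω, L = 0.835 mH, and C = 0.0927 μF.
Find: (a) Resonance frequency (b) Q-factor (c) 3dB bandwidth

Step 1 — Resonance condition Im(Z)=0 gives ω₀ = 1/√(LC).
Step 2 — ω₀ = 1/√(0.000835·9.27e-08) = 1.137e+05 rad/s.
Step 3 — f₀ = ω₀/(2π) = 1.809e+04 Hz.
Step 4 — Series Q: Q = ω₀L/R = 1.137e+05·0.000835/271 = 0.3502.
Step 5 — 3dB bandwidth: Δω = ω₀/Q = 3.246e+05 rad/s; BW = Δω/(2π) = 5.165e+04 Hz.

(a) f₀ = 1.809e+04 Hz  (b) Q = 0.3502  (c) BW = 5.165e+04 Hz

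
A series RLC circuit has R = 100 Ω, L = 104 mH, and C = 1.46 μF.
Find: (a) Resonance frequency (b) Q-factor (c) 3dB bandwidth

Step 1 — Resonance: ω₀ = 1/√(LC) = 1/√(0.104·1.46e-06) = 2566 rad/s.
Step 2 — f₀ = ω₀/(2π) = 408.4 Hz.
Step 3 — Series Q: Q = ω₀L/R = 2566·0.104/100 = 2.669.
Step 4 — Bandwidth: Δω = ω₀/Q = 961.5 rad/s; BW = Δω/(2π) = 153 Hz.

(a) f₀ = 408.4 Hz  (b) Q = 2.669  (c) BW = 153 Hz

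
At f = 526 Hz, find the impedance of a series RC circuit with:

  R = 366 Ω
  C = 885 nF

Step 1 — Angular frequency: ω = 2π·f = 2π·526 = 3305 rad/s.
Step 2 — Component impedances:
  R: Z = R = 366 Ω
  C: Z = 1/(jωC) = -j/(ω·C) = 0 - j341.9 Ω
Step 3 — Series combination: Z_total = R + C = 366 - j341.9 Ω = 500.8∠-43.0° Ω.

Z = 366 - j341.9 Ω = 500.8∠-43.0° Ω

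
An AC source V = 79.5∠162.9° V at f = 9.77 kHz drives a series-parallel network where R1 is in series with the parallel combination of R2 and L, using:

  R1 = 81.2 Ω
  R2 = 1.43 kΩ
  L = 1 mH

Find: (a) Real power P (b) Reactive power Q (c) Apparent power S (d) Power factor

Step 1 — Angular frequency: ω = 2π·f = 2π·9770 = 6.139e+04 rad/s.
Step 2 — Component impedances:
  R1: Z = R = 81.2 Ω
  R2: Z = R = 1430 Ω
  L: Z = jωL = j·6.139e+04·0.001 = 0 + j61.39 Ω
Step 3 — Parallel branch: R2 || L = 1/(1/R2 + 1/L) = 2.63 + j61.27 Ω.
Step 4 — Series with R1: Z_total = R1 + (R2 || L) = 83.83 + j61.27 Ω = 103.8∠36.2° Ω.
Step 5 — Source phasor: V = 79.5∠162.9° V = -75.99 + j23.38 V.
Step 6 — Current: I = V / Z = -0.4579 + j0.6136 A = 0.7656∠126.7° A.
Step 7 — Complex power: S = V·I* = 49.14 + j35.92 VA.
Step 8 — Real power: P = Re(S) = 49.14 W.
Step 9 — Reactive power: Q = Im(S) = 35.92 VAR.
Step 10 — Apparent power: |S| = 60.87 VA.
Step 11 — Power factor: PF = P/|S| = 0.8073 (lagging).

(a) P = 49.14 W  (b) Q = 35.92 VAR  (c) S = 60.87 VA  (d) PF = 0.8073 (lagging)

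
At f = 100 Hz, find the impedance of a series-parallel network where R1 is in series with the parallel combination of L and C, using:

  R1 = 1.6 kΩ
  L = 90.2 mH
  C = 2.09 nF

Step 1 — Angular frequency: ω = 2π·f = 2π·100 = 628.3 rad/s.
Step 2 — Component impedances:
  R1: Z = R = 1600 Ω
  L: Z = jωL = j·628.3·0.0902 = 0 + j56.67 Ω
  C: Z = 1/(jωC) = -j/(ω·C) = 0 - j7.615e+05 Ω
Step 3 — Parallel branch: L || C = 1/(1/L + 1/C) = 0 + j56.68 Ω.
Step 4 — Series with R1: Z_total = R1 + (L || C) = 1600 + j56.68 Ω = 1601∠2.0° Ω.

Z = 1600 + j56.68 Ω = 1601∠2.0° Ω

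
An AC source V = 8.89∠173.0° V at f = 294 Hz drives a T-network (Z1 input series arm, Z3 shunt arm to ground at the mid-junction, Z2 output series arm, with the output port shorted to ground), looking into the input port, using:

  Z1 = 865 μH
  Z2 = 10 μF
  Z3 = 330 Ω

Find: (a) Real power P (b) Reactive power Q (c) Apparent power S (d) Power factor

Step 1 — Angular frequency: ω = 2π·f = 2π·294 = 1847 rad/s.
Step 2 — Component impedances:
  Z1: Z = jωL = j·1847·0.000865 = 0 + j1.598 Ω
  Z2: Z = 1/(jωC) = -j/(ω·C) = 0 - j54.13 Ω
  Z3: Z = R = 330 Ω
Step 3 — With the output port shorted to ground, the output series arm Z2 runs from the junction to ground; the shunt arm Z3 also runs from the junction to ground. They appear in parallel: Z3 || Z2 = 8.648 - j52.72 Ω.
Step 4 — Series with input arm Z1: Z_in = Z1 + (Z3 || Z2) = 8.648 - j51.12 Ω = 51.84∠-80.4° Ω.
Step 5 — Source phasor: V = 8.89∠173.0° V = -8.824 + j1.083 V.
Step 6 — Current: I = V / Z = -0.04899 - j0.1643 A = 0.1715∠-106.6° A.
Step 7 — Complex power: S = V·I* = 0.2543 - j1.503 VA.
Step 8 — Real power: P = Re(S) = 0.2543 W.
Step 9 — Reactive power: Q = Im(S) = -1.503 VAR.
Step 10 — Apparent power: |S| = 1.524 VA.
Step 11 — Power factor: PF = P/|S| = 0.1668 (leading).

(a) P = 0.2543 W  (b) Q = -1.503 VAR  (c) S = 1.524 VA  (d) PF = 0.1668 (leading)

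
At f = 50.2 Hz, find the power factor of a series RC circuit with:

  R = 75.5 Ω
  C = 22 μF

Step 1 — Angular frequency: ω = 2π·f = 2π·50.2 = 315.4 rad/s.
Step 2 — Component impedances:
  R: Z = R = 75.5 Ω
  C: Z = 1/(jωC) = -j/(ω·C) = 0 - j144.1 Ω
Step 3 — Series combination: Z_total = R + C = 75.5 - j144.1 Ω = 162.7∠-62.3° Ω.
Step 4 — Power factor: PF = cos(φ) = Re(Z)/|Z| = 75.5/162.69 = 0.4641.
Step 5 — Type: Im(Z) = -144.1 ⇒ leading (phase φ = -62.3°).

PF = 0.4641 (leading, φ = -62.3°)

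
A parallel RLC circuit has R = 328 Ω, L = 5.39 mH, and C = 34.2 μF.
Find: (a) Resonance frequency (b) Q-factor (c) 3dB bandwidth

Step 1 — Resonance: ω₀ = 1/√(LC) = 1/√(0.00539·3.42e-05) = 2329 rad/s.
Step 2 — f₀ = ω₀/(2π) = 370.7 Hz.
Step 3 — Parallel Q: Q = R/(ω₀L) = 328/(2329·0.00539) = 26.13.
Step 4 — Bandwidth: Δω = ω₀/Q = 89.15 rad/s; BW = Δω/(2π) = 14.19 Hz.

(a) f₀ = 370.7 Hz  (b) Q = 26.13  (c) BW = 14.19 Hz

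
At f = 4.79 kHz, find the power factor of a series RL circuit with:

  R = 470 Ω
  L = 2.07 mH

Step 1 — Angular frequency: ω = 2π·f = 2π·4790 = 3.01e+04 rad/s.
Step 2 — Component impedances:
  R: Z = R = 470 Ω
  L: Z = jωL = j·3.01e+04·0.00207 = 0 + j62.3 Ω
Step 3 — Series combination: Z_total = R + L = 470 + j62.3 Ω = 474.1∠7.6° Ω.
Step 4 — Power factor: PF = cos(φ) = Re(Z)/|Z| = 470/474.11 = 0.9913.
Step 5 — Type: Im(Z) = 62.3 ⇒ lagging (phase φ = 7.6°).

PF = 0.9913 (lagging, φ = 7.6°)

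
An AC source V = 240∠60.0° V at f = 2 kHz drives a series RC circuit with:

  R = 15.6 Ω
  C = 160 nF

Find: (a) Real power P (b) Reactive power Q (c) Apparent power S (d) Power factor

Step 1 — Angular frequency: ω = 2π·f = 2π·2000 = 1.257e+04 rad/s.
Step 2 — Component impedances:
  R: Z = R = 15.6 Ω
  C: Z = 1/(jωC) = -j/(ω·C) = 0 - j497.4 Ω
Step 3 — Series combination: Z_total = R + C = 15.6 - j497.4 Ω = 497.6∠-88.2° Ω.
Step 4 — Source phasor: V = 240∠60.0° V = 120 + j207.8 V.
Step 5 — Current: I = V / Z = -0.4099 + j0.2541 A = 0.4823∠148.2° A.
Step 6 — Complex power: S = V·I* = 3.629 - j115.7 VA.
Step 7 — Real power: P = Re(S) = 3.629 W.
Step 8 — Reactive power: Q = Im(S) = -115.7 VAR.
Step 9 — Apparent power: |S| = 115.8 VA.
Step 10 — Power factor: PF = P/|S| = 0.03135 (leading).

(a) P = 3.629 W  (b) Q = -115.7 VAR  (c) S = 115.8 VA  (d) PF = 0.03135 (leading)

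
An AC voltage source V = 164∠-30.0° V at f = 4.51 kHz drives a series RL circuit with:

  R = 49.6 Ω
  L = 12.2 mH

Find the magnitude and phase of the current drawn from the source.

Step 1 — Angular frequency: ω = 2π·f = 2π·4510 = 2.834e+04 rad/s.
Step 2 — Component impedances:
  R: Z = R = 49.6 Ω
  L: Z = jωL = j·2.834e+04·0.0122 = 0 + j345.7 Ω
Step 3 — Series combination: Z_total = R + L = 49.6 + j345.7 Ω = 349.3∠81.8° Ω.
Step 4 — Source phasor: V = 164∠-30.0° V = 142 - j82 V.
Step 5 — Ohm's law: I = V / Z_total = (142 - j82) / (49.6 + j345.7) = -0.1747 - j0.4359 A.
Step 6 — Convert to polar: |I| = 0.4696 A, ∠I = -111.8°.

I = 0.4696∠-111.8° A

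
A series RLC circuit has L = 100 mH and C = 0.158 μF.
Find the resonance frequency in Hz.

Step 1 — Resonance condition Im(Z)=0 gives ω₀ = 1/√(LC).
Step 2 — ω₀ = 1/√(0.1·1.58e-07) = 7956 rad/s.
Step 3 — f₀ = ω₀/(2π) = 1266 Hz.

f₀ = 1266 Hz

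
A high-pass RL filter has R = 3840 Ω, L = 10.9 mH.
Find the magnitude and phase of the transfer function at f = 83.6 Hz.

Step 1 — Angular frequency: ω = 2π·83.6 = 525.3 rad/s.
Step 2 — Transfer function: H(jω) = jωL/(R + jωL).
Step 3 — Numerator jωL = j·5.725; denominator R + jωL = 3840 + j5.725.
Step 4 — H = 2.223e-06 + j0.001491.
Step 5 — Magnitude: |H| = 0.001491 (-56.5 dB); phase: φ = 89.9°.

|H| = 0.001491 (-56.5 dB), φ = 89.9°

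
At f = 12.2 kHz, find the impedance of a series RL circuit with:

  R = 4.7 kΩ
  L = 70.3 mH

Step 1 — Angular frequency: ω = 2π·f = 2π·1.22e+04 = 7.665e+04 rad/s.
Step 2 — Component impedances:
  R: Z = R = 4700 Ω
  L: Z = jωL = j·7.665e+04·0.0703 = 0 + j5389 Ω
Step 3 — Series combination: Z_total = R + L = 4700 + j5389 Ω = 7150∠48.9° Ω.

Z = 4700 + j5389 Ω = 7150∠48.9° Ω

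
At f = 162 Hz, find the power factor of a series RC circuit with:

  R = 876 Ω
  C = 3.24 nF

Step 1 — Angular frequency: ω = 2π·f = 2π·162 = 1018 rad/s.
Step 2 — Component impedances:
  R: Z = R = 876 Ω
  C: Z = 1/(jωC) = -j/(ω·C) = 0 - j3.032e+05 Ω
Step 3 — Series combination: Z_total = R + C = 876 - j3.032e+05 Ω = 3.032e+05∠-89.8° Ω.
Step 4 — Power factor: PF = cos(φ) = Re(Z)/|Z| = 876/3.032e+05 = 0.002889.
Step 5 — Type: Im(Z) = -3.032e+05 ⇒ leading (phase φ = -89.8°).

PF = 0.002889 (leading, φ = -89.8°)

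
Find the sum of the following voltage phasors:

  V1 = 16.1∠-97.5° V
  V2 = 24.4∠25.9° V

Step 1 — Convert each phasor to rectangular form:
  V1 = 16.1·(cos(-97.5°) + j·sin(-97.5°)) = -2.101 - j15.96 V
  V2 = 24.4·(cos(25.9°) + j·sin(25.9°)) = 21.95 + j10.66 V
Step 2 — Sum components: V_total = 19.85 - j5.304 V.
Step 3 — Convert to polar: |V_total| = 20.54 V, ∠V_total = -15.0°.

V_total = 20.54∠-15.0° V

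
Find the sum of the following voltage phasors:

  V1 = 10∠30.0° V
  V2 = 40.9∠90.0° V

Step 1 — Convert each phasor to rectangular form:
  V1 = 10·(cos(30.0°) + j·sin(30.0°)) = 8.66 + j5 V
  V2 = 40.9·(cos(90.0°) + j·sin(90.0°)) = 0 + j40.9 V
Step 2 — Sum components: V_total = 8.66 + j45.9 V.
Step 3 — Convert to polar: |V_total| = 46.71 V, ∠V_total = 79.3°.

V_total = 46.71∠79.3° V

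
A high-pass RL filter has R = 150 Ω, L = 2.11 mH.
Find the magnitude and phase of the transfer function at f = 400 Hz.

Step 1 — Angular frequency: ω = 2π·400 = 2513 rad/s.
Step 2 — Transfer function: H(jω) = jωL/(R + jωL).
Step 3 — Numerator jωL = j·5.303; denominator R + jωL = 150 + j5.303.
Step 4 — H = 0.001248 + j0.03531.
Step 5 — Magnitude: |H| = 0.03533 (-29.0 dB); phase: φ = 88.0°.

|H| = 0.03533 (-29.0 dB), φ = 88.0°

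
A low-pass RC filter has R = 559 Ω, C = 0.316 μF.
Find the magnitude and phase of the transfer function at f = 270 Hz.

Step 1 — Angular frequency: ω = 2π·270 = 1696 rad/s.
Step 2 — Transfer function: H(jω) = 1/(1 + jωRC).
Step 3 — Denominator: 1 + jωRC = 1 + j·1696·559·3.16e-07 = 1 + j0.2997.
Step 4 — H = 0.9176 - j0.275.
Step 5 — Magnitude: |H| = 0.9579 (-0.4 dB); phase: φ = -16.7°.

|H| = 0.9579 (-0.4 dB), φ = -16.7°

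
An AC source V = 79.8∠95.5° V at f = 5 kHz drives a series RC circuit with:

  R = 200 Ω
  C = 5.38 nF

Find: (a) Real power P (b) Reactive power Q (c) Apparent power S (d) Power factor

Step 1 — Angular frequency: ω = 2π·f = 2π·5000 = 3.142e+04 rad/s.
Step 2 — Component impedances:
  R: Z = R = 200 Ω
  C: Z = 1/(jωC) = -j/(ω·C) = 0 - j5917 Ω
Step 3 — Series combination: Z_total = R + C = 200 - j5917 Ω = 5920∠-88.1° Ω.
Step 4 — Source phasor: V = 79.8∠95.5° V = -7.648 + j79.43 V.
Step 5 — Current: I = V / Z = -0.01345 - j0.0008379 A = 0.01348∠-176.4° A.
Step 6 — Complex power: S = V·I* = 0.03634 - j1.075 VA.
Step 7 — Real power: P = Re(S) = 0.03634 W.
Step 8 — Reactive power: Q = Im(S) = -1.075 VAR.
Step 9 — Apparent power: |S| = 1.076 VA.
Step 10 — Power factor: PF = P/|S| = 0.03378 (leading).

(a) P = 0.03634 W  (b) Q = -1.075 VAR  (c) S = 1.076 VA  (d) PF = 0.03378 (leading)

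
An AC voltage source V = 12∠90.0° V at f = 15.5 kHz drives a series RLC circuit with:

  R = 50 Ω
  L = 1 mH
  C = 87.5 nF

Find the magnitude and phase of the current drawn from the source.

Step 1 — Angular frequency: ω = 2π·f = 2π·1.55e+04 = 9.739e+04 rad/s.
Step 2 — Component impedances:
  R: Z = R = 50 Ω
  L: Z = jωL = j·9.739e+04·0.001 = 0 + j97.39 Ω
  C: Z = 1/(jωC) = -j/(ω·C) = 0 - j117.3 Ω
Step 3 — Series combination: Z_total = R + L + C = 50 - j19.96 Ω = 53.84∠-21.8° Ω.
Step 4 — Source phasor: V = 12∠90.0° V = 0 + j12 V.
Step 5 — Ohm's law: I = V / Z_total = (0 + j12) / (50 - j19.96) = -0.08264 + j0.207 A.
Step 6 — Convert to polar: |I| = 0.2229 A, ∠I = 111.8°.

I = 0.2229∠111.8° A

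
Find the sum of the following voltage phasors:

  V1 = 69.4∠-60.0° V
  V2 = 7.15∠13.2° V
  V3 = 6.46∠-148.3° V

Step 1 — Convert each phasor to rectangular form:
  V1 = 69.4·(cos(-60.0°) + j·sin(-60.0°)) = 34.7 - j60.1 V
  V2 = 7.15·(cos(13.2°) + j·sin(13.2°)) = 6.961 + j1.633 V
  V3 = 6.46·(cos(-148.3°) + j·sin(-148.3°)) = -5.496 - j3.395 V
Step 2 — Sum components: V_total = 36.16 - j61.86 V.
Step 3 — Convert to polar: |V_total| = 71.66 V, ∠V_total = -59.7°.

V_total = 71.66∠-59.7° V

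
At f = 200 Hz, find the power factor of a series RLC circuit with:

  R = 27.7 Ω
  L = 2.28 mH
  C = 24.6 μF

Step 1 — Angular frequency: ω = 2π·f = 2π·200 = 1257 rad/s.
Step 2 — Component impedances:
  R: Z = R = 27.7 Ω
  L: Z = jωL = j·1257·0.00228 = 0 + j2.865 Ω
  C: Z = 1/(jωC) = -j/(ω·C) = 0 - j32.35 Ω
Step 3 — Series combination: Z_total = R + L + C = 27.7 - j29.48 Ω = 40.45∠-46.8° Ω.
Step 4 — Power factor: PF = cos(φ) = Re(Z)/|Z| = 27.7/40.454 = 0.6847.
Step 5 — Type: Im(Z) = -29.48 ⇒ leading (phase φ = -46.8°).

PF = 0.6847 (leading, φ = -46.8°)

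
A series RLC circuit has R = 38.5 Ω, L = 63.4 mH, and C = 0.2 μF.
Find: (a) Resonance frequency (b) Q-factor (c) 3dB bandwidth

Step 1 — Resonance: ω₀ = 1/√(LC) = 1/√(0.0634·2e-07) = 8881 rad/s.
Step 2 — f₀ = ω₀/(2π) = 1413 Hz.
Step 3 — Series Q: Q = ω₀L/R = 8881·0.0634/38.5 = 14.62.
Step 4 — Bandwidth: Δω = ω₀/Q = 607.3 rad/s; BW = Δω/(2π) = 96.65 Hz.

(a) f₀ = 1413 Hz  (b) Q = 14.62  (c) BW = 96.65 Hz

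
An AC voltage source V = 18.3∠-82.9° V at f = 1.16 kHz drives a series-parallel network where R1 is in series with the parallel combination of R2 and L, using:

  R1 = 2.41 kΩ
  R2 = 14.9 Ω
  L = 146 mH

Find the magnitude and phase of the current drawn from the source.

Step 1 — Angular frequency: ω = 2π·f = 2π·1160 = 7288 rad/s.
Step 2 — Component impedances:
  R1: Z = R = 2410 Ω
  R2: Z = R = 14.9 Ω
  L: Z = jωL = j·7288·0.146 = 0 + j1064 Ω
Step 3 — Parallel branch: R2 || L = 1/(1/R2 + 1/L) = 14.9 + j0.2086 Ω.
Step 4 — Series with R1: Z_total = R1 + (R2 || L) = 2425 + j0.2086 Ω = 2425∠0.0° Ω.
Step 5 — Source phasor: V = 18.3∠-82.9° V = 2.262 - j18.16 V.
Step 6 — Ohm's law: I = V / Z_total = (2.262 - j18.16) / (2425 + j0.2086) = 0.0009321 - j0.007489 A.
Step 7 — Convert to polar: |I| = 0.007547 A, ∠I = -82.9°.

I = 0.007547∠-82.9° A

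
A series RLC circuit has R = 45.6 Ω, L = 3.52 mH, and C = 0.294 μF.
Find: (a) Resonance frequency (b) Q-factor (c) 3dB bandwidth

Step 1 — Resonance: ω₀ = 1/√(LC) = 1/√(0.00352·2.94e-07) = 3.109e+04 rad/s.
Step 2 — f₀ = ω₀/(2π) = 4947 Hz.
Step 3 — Series Q: Q = ω₀L/R = 3.109e+04·0.00352/45.6 = 2.4.
Step 4 — Bandwidth: Δω = ω₀/Q = 1.295e+04 rad/s; BW = Δω/(2π) = 2062 Hz.

(a) f₀ = 4947 Hz  (b) Q = 2.4  (c) BW = 2062 Hz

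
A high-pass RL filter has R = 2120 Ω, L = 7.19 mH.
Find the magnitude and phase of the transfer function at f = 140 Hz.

Step 1 — Angular frequency: ω = 2π·140 = 879.6 rad/s.
Step 2 — Transfer function: H(jω) = jωL/(R + jωL).
Step 3 — Numerator jωL = j·6.325; denominator R + jωL = 2120 + j6.325.
Step 4 — H = 8.9e-06 + j0.002983.
Step 5 — Magnitude: |H| = 0.002983 (-50.5 dB); phase: φ = 89.8°.

|H| = 0.002983 (-50.5 dB), φ = 89.8°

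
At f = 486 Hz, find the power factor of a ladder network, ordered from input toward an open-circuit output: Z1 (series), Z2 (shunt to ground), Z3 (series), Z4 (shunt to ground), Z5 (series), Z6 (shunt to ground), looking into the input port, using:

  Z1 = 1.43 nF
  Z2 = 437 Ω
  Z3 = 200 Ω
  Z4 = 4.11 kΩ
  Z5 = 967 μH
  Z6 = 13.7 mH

Step 1 — Angular frequency: ω = 2π·f = 2π·486 = 3054 rad/s.
Step 2 — Component impedances:
  Z1: Z = 1/(jωC) = -j/(ω·C) = 0 - j2.29e+05 Ω
  Z2: Z = R = 437 Ω
  Z3: Z = R = 200 Ω
  Z4: Z = R = 4110 Ω
  Z5: Z = jωL = j·3054·0.000967 = 0 + j2.953 Ω
  Z6: Z = jωL = j·3054·0.0137 = 0 + j41.83 Ω
Step 3 — Ladder network (open output): work backward from the far end, alternating series and parallel combinations. Z_in = 138.9 - j2.29e+05 Ω = 2.29e+05∠-90.0° Ω.
Step 4 — Power factor: PF = cos(φ) = Re(Z)/|Z| = 138.9/2.29e+05 = 0.0006066.
Step 5 — Type: Im(Z) = -2.29e+05 ⇒ leading (phase φ = -90.0°).

PF = 0.0006066 (leading, φ = -90.0°)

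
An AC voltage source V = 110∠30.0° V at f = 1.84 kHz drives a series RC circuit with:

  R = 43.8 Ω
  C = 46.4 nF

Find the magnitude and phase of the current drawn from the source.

Step 1 — Angular frequency: ω = 2π·f = 2π·1840 = 1.156e+04 rad/s.
Step 2 — Component impedances:
  R: Z = R = 43.8 Ω
  C: Z = 1/(jωC) = -j/(ω·C) = 0 - j1864 Ω
Step 3 — Series combination: Z_total = R + C = 43.8 - j1864 Ω = 1865∠-88.7° Ω.
Step 4 — Source phasor: V = 110∠30.0° V = 95.26 + j55 V.
Step 5 — Ohm's law: I = V / Z_total = (95.26 + j55) / (43.8 - j1864) = -0.02829 + j0.05177 A.
Step 6 — Convert to polar: |I| = 0.05899 A, ∠I = 118.7°.

I = 0.05899∠118.7° A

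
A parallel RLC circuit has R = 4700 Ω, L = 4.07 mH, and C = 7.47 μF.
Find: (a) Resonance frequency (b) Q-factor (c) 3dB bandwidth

Step 1 — Resonance: ω₀ = 1/√(LC) = 1/√(0.00407·7.47e-06) = 5735 rad/s.
Step 2 — f₀ = ω₀/(2π) = 912.8 Hz.
Step 3 — Parallel Q: Q = R/(ω₀L) = 4700/(5735·0.00407) = 201.4.
Step 4 — Bandwidth: Δω = ω₀/Q = 28.48 rad/s; BW = Δω/(2π) = 4.533 Hz.

(a) f₀ = 912.8 Hz  (b) Q = 201.4  (c) BW = 4.533 Hz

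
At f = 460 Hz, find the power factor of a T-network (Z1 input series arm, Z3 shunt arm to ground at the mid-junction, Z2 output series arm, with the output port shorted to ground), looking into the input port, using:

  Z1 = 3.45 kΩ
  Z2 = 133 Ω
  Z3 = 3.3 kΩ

Step 1 — Angular frequency: ω = 2π·f = 2π·460 = 2890 rad/s.
Step 2 — Component impedances:
  Z1: Z = R = 3450 Ω
  Z2: Z = R = 133 Ω
  Z3: Z = R = 3300 Ω
Step 3 — With the output port shorted to ground, the output series arm Z2 runs from the junction to ground; the shunt arm Z3 also runs from the junction to ground. They appear in parallel: Z3 || Z2 = 127.8 Ω.
Step 4 — Series with input arm Z1: Z_in = Z1 + (Z3 || Z2) = 3578 Ω = 3578∠0.0° Ω.
Step 5 — Power factor: PF = cos(φ) = Re(Z)/|Z| = 3578/3578 = 1.
Step 6 — Type: Im(Z) = 0 ⇒ unity (phase φ = 0.0°).

PF = 1 (unity, φ = 0.0°)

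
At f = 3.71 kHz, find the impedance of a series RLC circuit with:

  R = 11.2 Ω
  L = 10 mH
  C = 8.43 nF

Step 1 — Angular frequency: ω = 2π·f = 2π·3710 = 2.331e+04 rad/s.
Step 2 — Component impedances:
  R: Z = R = 11.2 Ω
  L: Z = jωL = j·2.331e+04·0.01 = 0 + j233.1 Ω
  C: Z = 1/(jωC) = -j/(ω·C) = 0 - j5089 Ω
Step 3 — Series combination: Z_total = R + L + C = 11.2 - j4856 Ω = 4856∠-89.9° Ω.

Z = 11.2 - j4856 Ω = 4856∠-89.9° Ω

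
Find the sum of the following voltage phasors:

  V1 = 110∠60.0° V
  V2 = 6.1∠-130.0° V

Step 1 — Convert each phasor to rectangular form:
  V1 = 110·(cos(60.0°) + j·sin(60.0°)) = 55 + j95.26 V
  V2 = 6.1·(cos(-130.0°) + j·sin(-130.0°)) = -3.921 - j4.673 V
Step 2 — Sum components: V_total = 51.08 + j90.59 V.
Step 3 — Convert to polar: |V_total| = 104 V, ∠V_total = 60.6°.

V_total = 104∠60.6° V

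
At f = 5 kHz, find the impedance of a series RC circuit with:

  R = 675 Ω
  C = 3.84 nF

Step 1 — Angular frequency: ω = 2π·f = 2π·5000 = 3.142e+04 rad/s.
Step 2 — Component impedances:
  R: Z = R = 675 Ω
  C: Z = 1/(jωC) = -j/(ω·C) = 0 - j8289 Ω
Step 3 — Series combination: Z_total = R + C = 675 - j8289 Ω = 8317∠-85.3° Ω.

Z = 675 - j8289 Ω = 8317∠-85.3° Ω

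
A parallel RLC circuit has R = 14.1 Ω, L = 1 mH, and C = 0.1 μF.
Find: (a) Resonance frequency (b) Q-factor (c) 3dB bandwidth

Step 1 — Resonance: ω₀ = 1/√(LC) = 1/√(0.001·1e-07) = 1e+05 rad/s.
Step 2 — f₀ = ω₀/(2π) = 1.592e+04 Hz.
Step 3 — Parallel Q: Q = R/(ω₀L) = 14.1/(1e+05·0.001) = 0.141.
Step 4 — Bandwidth: Δω = ω₀/Q = 7.092e+05 rad/s; BW = Δω/(2π) = 1.129e+05 Hz.

(a) f₀ = 1.592e+04 Hz  (b) Q = 0.141  (c) BW = 1.129e+05 Hz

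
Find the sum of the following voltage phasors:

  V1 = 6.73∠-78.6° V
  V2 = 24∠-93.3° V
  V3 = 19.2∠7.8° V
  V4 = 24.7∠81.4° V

Step 1 — Convert each phasor to rectangular form:
  V1 = 6.73·(cos(-78.6°) + j·sin(-78.6°)) = 1.33 - j6.597 V
  V2 = 24·(cos(-93.3°) + j·sin(-93.3°)) = -1.382 - j23.96 V
  V3 = 19.2·(cos(7.8°) + j·sin(7.8°)) = 19.02 + j2.606 V
  V4 = 24.7·(cos(81.4°) + j·sin(81.4°)) = 3.694 + j24.42 V
Step 2 — Sum components: V_total = 22.66 - j3.529 V.
Step 3 — Convert to polar: |V_total| = 22.94 V, ∠V_total = -8.9°.

V_total = 22.94∠-8.9° V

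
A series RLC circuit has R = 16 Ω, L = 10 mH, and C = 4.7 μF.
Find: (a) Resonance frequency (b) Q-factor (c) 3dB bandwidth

Step 1 — Resonance condition Im(Z)=0 gives ω₀ = 1/√(LC).
Step 2 — ω₀ = 1/√(0.01·4.7e-06) = 4613 rad/s.
Step 3 — f₀ = ω₀/(2π) = 734.1 Hz.
Step 4 — Series Q: Q = ω₀L/R = 4613·0.01/16 = 2.883.
Step 5 — 3dB bandwidth: Δω = ω₀/Q = 1600 rad/s; BW = Δω/(2π) = 254.6 Hz.

(a) f₀ = 734.1 Hz  (b) Q = 2.883  (c) BW = 254.6 Hz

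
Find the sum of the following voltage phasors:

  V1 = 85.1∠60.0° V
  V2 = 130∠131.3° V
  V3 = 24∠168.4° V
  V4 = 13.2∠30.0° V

Step 1 — Convert each phasor to rectangular form:
  V1 = 85.1·(cos(60.0°) + j·sin(60.0°)) = 42.55 + j73.7 V
  V2 = 130·(cos(131.3°) + j·sin(131.3°)) = -85.8 + j97.66 V
  V3 = 24·(cos(168.4°) + j·sin(168.4°)) = -23.51 + j4.826 V
  V4 = 13.2·(cos(30.0°) + j·sin(30.0°)) = 11.43 + j6.6 V
Step 2 — Sum components: V_total = -55.33 + j182.8 V.
Step 3 — Convert to polar: |V_total| = 191 V, ∠V_total = 106.8°.

V_total = 191∠106.8° V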